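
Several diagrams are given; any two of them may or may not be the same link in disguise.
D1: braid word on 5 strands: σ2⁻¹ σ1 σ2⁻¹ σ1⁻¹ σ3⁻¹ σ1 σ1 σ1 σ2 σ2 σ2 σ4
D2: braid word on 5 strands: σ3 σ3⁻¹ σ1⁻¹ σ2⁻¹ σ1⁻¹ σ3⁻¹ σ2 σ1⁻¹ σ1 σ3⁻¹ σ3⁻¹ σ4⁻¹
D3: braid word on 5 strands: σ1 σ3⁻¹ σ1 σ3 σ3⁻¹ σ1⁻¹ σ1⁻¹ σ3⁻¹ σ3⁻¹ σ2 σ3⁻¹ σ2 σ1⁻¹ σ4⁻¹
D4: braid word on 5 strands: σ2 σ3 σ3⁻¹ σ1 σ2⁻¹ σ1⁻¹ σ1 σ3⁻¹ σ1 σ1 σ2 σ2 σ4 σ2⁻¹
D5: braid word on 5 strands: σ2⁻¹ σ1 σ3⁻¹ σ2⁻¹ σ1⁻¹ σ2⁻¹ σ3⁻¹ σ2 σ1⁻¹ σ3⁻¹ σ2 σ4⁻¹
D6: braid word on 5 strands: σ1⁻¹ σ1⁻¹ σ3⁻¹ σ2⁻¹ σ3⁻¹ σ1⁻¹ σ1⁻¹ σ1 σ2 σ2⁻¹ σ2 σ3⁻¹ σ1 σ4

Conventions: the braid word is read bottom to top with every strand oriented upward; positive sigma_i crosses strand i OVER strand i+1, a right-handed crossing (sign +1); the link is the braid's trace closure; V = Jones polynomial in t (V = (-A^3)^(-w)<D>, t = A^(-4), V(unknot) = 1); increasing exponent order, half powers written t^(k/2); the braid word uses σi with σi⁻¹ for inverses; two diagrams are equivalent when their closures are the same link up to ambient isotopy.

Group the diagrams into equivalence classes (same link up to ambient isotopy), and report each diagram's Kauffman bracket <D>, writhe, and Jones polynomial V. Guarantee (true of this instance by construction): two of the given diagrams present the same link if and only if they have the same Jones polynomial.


equivalence classes: {D1, D4} | {D2, D5, D6} | {D3}
D1 (bracket -A^-12 + A^-8 - A^-4 + 2 - A^4 + A^8; 12 crossings at w = +4): V = t - t^2 + 2t^3 - t^4 + t^5 - t^6
V(D2) = -t^-6 + t^-5 - t^-4 + 2t^-3 - t^-2 + t^-1  [12 crossings, <D> = A^-14 - A^-10 + 2A^-6 - A^-2 + A^2 - A^6, w = -6]
V(D3) = t^-5 - 2t^-4 + 2t^-3 - 2t^-2 + 2t^-1 - 1 + t  (w -4, c 14, <D> = A^-16 - A^-12 + 2A^-8 - 2A^-4 + 2 - 2A^4 + A^8)
V(D4) = t - t^2 + 2t^3 - t^4 + t^5 - t^6  [14 crossings, <D> = -A^-12 + A^-8 - A^-4 + 2 - A^4 + A^8, w = +4]
V(D5) = -t^-6 + t^-5 - t^-4 + 2t^-3 - t^-2 + t^-1  [12 crossings, <D> = A^-14 - A^-10 + 2A^-6 - A^-2 + A^2 - A^6, w = -6]
D6 (bracket A^-8 - A^-4 + 2 - A^4 + A^8 - A^12; 14 crossings at w = -4): V = -t^-6 + t^-5 - t^-4 + 2t^-3 - t^-2 + t^-1
key observation: 3 values of V(t) split the 6 diagrams


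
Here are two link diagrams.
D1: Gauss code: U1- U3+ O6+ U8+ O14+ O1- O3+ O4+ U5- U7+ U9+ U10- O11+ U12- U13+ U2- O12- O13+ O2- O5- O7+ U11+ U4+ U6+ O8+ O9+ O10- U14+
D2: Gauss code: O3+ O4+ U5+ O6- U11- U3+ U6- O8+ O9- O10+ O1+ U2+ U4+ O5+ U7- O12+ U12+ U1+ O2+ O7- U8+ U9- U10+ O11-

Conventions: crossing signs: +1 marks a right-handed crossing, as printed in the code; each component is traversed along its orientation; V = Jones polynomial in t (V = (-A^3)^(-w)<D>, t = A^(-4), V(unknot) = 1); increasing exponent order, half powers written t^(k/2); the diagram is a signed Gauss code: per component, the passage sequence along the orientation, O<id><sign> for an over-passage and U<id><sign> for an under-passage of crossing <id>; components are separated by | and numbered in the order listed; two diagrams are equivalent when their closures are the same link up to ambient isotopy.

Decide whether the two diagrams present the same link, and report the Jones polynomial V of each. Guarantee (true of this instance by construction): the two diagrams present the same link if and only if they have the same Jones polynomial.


same link: no
V(D1) = t + t^3 - t^4  [14 crossings, <D> = -A^-4 + 1 + A^8, w = +4]
V(D2) = t - t^2 + 2t^3 - t^4 + t^5 - t^6  (w +4, c 12, <D> = -A^-12 + A^-8 - A^-4 + 2 - A^4 + A^8)
note: comparing 2 Jones polynomials yields 2 groups


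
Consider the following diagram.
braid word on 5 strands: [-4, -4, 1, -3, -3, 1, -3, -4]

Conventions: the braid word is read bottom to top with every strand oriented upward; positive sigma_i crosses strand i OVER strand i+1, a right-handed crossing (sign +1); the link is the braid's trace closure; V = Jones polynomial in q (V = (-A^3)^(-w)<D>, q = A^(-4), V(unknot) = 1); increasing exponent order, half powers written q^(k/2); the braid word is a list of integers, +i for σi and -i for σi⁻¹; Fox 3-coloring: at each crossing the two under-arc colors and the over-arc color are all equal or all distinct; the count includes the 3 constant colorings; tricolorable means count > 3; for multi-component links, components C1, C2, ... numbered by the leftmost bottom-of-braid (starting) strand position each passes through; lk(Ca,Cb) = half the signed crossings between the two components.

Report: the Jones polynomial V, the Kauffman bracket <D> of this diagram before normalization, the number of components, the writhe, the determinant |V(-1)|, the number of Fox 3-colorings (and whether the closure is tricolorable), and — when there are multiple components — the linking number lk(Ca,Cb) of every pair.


V = q^-8 - q^-7 - 2q^-5 - q^-4 + q^-3 + q^-2 + 3q^-1 + 1 + q
<D> = A^-16 + A^-12 + 3A^-8 + A^-4 + 1 - A^4 - 2A^8 - A^16 + A^20 (w = -4)
3 components over 8 crossings, w = -4
lk(C1,C2): +1
lk(C1,C3) = 0
linking number lk(C2,C3) = 0
81 Fox colorings among 3^8, |V(-1)| = 0: tricolorable
why: det 0 = |V(-1)|; divisible by 3, so tricolorable


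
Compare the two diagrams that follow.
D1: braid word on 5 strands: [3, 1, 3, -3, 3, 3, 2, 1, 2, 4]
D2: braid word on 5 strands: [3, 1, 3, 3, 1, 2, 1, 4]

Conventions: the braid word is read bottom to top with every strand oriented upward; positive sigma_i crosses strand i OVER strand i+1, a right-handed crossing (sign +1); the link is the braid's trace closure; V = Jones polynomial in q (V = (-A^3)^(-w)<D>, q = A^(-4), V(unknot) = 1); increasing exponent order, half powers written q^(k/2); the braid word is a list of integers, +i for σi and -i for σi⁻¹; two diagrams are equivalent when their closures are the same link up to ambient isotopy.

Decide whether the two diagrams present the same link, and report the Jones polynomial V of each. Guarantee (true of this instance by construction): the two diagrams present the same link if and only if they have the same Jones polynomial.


equivalent: yes
D1 (bracket A^-8 - 2A^-4 + 1 - 2A^4 + 2A^8 + A^16; 10 crossings at w = +8): V = q^2 + 2q^4 - 2q^5 + q^6 - 2q^7 + q^8
V(D2) = q^2 + 2q^4 - 2q^5 + q^6 - 2q^7 + q^8  (w +8, c 8, <D> = A^-8 - 2A^-4 + 1 - 2A^4 + 2A^8 + A^16)
key observation: from 10 to 8 crossings by R-moves: one link, two diagrams


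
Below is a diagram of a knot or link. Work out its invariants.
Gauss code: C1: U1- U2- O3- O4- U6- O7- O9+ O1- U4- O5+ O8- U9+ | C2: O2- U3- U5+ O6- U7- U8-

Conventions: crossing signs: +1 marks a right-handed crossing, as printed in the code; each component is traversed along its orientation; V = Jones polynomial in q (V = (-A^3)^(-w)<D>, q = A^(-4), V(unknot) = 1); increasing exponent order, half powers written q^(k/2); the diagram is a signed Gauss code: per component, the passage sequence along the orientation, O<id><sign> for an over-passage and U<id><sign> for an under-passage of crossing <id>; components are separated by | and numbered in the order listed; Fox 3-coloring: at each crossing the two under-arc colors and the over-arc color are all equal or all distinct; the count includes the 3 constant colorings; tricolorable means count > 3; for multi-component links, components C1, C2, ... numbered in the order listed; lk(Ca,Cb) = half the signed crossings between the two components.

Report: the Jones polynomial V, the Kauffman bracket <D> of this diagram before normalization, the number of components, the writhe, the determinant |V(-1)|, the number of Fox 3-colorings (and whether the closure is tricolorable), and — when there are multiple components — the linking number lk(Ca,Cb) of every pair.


V(q) = -q^(-15/2) + 2q^(-13/2) - 2q^(-11/2) + 2q^(-9/2) - 3q^(-7/2) + q^(-5/2) - q^(-3/2)
bracket: A^-9 - A^-5 + 3A^-1 - 2A^3 + 2A^7 - 2A^11 + A^15, w = -5
2 components, writhe -5, over 9 crossings
lk(C1,C2) = -2
det 12, colorings 9 of 3^9 — tricolorable
observation: det 12 = |V(-1)|; divisible by 3, so tricolorable


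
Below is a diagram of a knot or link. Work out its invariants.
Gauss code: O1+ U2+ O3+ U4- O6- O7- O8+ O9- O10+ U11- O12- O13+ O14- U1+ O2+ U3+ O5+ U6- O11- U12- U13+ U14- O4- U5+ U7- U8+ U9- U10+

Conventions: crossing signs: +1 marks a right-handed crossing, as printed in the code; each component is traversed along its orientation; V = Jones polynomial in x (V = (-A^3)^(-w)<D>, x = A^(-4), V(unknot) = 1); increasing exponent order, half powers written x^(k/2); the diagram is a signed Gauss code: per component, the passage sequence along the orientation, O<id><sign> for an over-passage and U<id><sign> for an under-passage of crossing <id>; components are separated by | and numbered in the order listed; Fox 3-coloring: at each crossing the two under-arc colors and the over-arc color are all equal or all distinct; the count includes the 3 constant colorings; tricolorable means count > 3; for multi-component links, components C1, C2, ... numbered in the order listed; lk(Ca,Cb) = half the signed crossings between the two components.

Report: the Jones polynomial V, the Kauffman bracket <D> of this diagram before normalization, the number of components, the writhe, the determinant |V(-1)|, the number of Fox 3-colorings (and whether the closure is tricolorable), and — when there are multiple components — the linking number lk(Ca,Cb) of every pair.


V(x) = x^-4 - 2x^-3 + 3x^-2 - 4x^-1 + 5 - 4x + 3x^2 - 2x^3 + x^4
bracket: A^-16 - 2A^-12 + 3A^-8 - 4A^-4 + 5 - 4A^4 + 3A^8 - 2A^12 + A^16, w = 0
1 component, writhe 0, over 14 crossings
det 25, colorings 3 of 3^14 — not tricolorable
observation: det 25 = |V(-1)|; not divisible by 3, so not tricolorable


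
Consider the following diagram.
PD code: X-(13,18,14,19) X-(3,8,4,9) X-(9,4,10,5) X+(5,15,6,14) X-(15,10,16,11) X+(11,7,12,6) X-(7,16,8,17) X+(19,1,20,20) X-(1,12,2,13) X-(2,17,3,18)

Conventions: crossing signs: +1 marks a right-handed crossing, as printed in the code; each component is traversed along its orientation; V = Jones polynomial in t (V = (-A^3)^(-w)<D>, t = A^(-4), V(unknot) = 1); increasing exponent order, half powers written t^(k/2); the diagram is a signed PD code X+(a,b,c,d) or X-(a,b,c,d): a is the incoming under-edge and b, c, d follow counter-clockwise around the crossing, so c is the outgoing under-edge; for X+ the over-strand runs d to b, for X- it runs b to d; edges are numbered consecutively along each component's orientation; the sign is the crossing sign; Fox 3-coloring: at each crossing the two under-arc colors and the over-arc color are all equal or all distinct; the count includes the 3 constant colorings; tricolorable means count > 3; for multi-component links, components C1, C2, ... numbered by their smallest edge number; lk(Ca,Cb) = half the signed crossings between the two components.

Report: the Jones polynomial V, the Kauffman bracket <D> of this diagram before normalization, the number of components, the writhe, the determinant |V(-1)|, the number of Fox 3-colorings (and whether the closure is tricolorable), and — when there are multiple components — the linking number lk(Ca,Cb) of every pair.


Jones polynomial: V(t) = t^-7 - 2t^-6 + 2t^-5 - 3t^-4 + 3t^-3 - 2t^-2 + 2t^-1
<D> = 2A^-8 - 2A^-4 + 3 - 3A^4 + 2A^8 - 2A^12 + A^16; writhe -4
components 1, writhe -4 (10 crossings)
3-colorings: 9 of 3^10, det 15 — tricolorable
note: |V(-1)| = 15: so tricolorable, since 3 divides 15


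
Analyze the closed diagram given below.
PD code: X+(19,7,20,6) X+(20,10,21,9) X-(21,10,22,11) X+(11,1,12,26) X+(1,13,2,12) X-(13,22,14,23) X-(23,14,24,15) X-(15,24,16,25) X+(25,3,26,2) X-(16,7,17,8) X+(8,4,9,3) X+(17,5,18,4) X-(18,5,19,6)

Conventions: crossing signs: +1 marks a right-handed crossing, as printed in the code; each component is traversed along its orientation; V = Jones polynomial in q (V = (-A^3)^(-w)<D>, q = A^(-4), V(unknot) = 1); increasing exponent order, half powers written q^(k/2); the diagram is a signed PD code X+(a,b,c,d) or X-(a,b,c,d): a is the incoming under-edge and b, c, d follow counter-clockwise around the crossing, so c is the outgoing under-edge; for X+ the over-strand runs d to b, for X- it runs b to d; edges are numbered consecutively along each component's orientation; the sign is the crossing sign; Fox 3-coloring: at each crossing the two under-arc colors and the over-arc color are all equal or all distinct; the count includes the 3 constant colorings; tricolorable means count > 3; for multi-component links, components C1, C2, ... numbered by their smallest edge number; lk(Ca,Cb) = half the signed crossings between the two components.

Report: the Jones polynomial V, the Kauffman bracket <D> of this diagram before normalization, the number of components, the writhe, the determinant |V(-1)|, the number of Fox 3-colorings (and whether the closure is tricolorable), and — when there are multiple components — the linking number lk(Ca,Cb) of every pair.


V(q) = -q^-3 + q^-2 - q^-1 + 3 - q + q^2 - q^3
bracket: A^-9 - A^-5 + A^-1 - 3A^3 + A^7 - A^11 + A^15, w = +1
1 component, writhe +1, over 13 crossings
det 9, colorings 27 of 3^13 — tricolorable
observation: det 9 = |V(-1)|; divisible by 3, so tricolorable


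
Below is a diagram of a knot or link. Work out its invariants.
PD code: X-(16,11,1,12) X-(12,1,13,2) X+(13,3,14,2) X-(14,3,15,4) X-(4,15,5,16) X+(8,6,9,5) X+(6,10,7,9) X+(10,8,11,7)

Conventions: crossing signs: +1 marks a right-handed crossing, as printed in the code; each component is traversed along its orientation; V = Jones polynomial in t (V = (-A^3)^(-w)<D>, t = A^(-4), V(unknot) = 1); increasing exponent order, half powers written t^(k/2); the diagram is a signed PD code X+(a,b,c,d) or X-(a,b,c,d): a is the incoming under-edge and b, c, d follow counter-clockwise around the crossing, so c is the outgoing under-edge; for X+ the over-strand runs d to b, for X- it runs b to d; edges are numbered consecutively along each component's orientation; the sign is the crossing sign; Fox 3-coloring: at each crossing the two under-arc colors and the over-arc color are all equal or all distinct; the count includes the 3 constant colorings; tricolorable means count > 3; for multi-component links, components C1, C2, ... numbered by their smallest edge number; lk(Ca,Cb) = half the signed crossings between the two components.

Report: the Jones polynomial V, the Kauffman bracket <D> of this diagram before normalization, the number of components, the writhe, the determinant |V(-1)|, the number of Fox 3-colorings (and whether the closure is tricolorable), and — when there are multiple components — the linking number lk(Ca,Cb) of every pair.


Jones polynomial: V(t) = -t^-3 + t^-2 - t^-1 + 3 - t + t^2 - t^3
<D> = -A^-12 + A^-8 - A^-4 + 3 - A^4 + A^8 - A^12; writhe 0
components 1, writhe 0 (8 crossings)
3-colorings: 27 of 3^8, det 9 — tricolorable
note: V is palindromic (span 6, det 9): t -> 1/t fixes it; necessary, not sufficient, for amphichirality


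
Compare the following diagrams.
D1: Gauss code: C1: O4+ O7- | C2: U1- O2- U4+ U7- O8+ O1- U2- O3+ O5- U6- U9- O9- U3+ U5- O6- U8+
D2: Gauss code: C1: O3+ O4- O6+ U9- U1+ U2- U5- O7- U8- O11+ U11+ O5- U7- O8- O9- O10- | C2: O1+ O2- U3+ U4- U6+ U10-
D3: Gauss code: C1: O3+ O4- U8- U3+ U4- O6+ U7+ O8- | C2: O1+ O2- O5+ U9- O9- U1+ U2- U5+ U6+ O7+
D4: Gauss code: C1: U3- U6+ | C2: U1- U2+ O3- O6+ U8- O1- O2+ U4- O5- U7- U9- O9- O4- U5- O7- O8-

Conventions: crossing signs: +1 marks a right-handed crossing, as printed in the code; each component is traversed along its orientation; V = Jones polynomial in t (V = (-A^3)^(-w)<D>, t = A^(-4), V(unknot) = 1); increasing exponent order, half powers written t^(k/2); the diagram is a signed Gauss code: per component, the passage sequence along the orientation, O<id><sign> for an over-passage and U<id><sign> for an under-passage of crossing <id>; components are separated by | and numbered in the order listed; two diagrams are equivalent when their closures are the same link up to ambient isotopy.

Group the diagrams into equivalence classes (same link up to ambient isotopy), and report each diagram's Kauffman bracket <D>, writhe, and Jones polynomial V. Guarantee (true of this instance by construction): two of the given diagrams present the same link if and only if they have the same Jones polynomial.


equivalence classes: {D1} | {D2, D4} | {D3}
D1 (bracket A^-11 + A^-7; 9 crossings at w = -3): V = -t^(-1/2) - t^(1/2)
D2 (bracket A^-7 + A^-3 + A - A^9; 11 crossings at w = -3): V = t^(-9/2) - t^(-5/2) - t^(-3/2) - t^(-1/2)
V(D3) = -t^(1/2) - t^(5/2)  [9 crossings, <D> = A^-7 + A, w = +1]
V(D4) = t^(-9/2) - t^(-5/2) - t^(-3/2) - t^(-1/2)  [9 crossings, <D> = A^-13 + A^-9 + A^-5 - A^3, w = -5]
key observation: comparing 4 Jones polynomials yields 3 groups


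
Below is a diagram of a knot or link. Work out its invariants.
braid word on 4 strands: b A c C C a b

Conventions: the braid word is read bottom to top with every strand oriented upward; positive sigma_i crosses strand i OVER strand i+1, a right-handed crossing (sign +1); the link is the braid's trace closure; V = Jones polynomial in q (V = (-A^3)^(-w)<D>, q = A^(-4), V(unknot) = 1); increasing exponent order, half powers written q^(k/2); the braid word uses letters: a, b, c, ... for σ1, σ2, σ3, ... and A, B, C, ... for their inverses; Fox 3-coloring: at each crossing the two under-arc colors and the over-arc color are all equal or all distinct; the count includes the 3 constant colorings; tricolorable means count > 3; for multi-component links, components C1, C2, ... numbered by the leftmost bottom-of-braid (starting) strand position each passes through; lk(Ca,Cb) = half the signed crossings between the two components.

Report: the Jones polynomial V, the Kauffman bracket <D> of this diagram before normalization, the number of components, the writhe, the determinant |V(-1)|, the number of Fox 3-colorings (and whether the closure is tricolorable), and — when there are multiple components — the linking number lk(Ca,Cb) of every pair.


Jones polynomial: V(q) = 1 + q + q^2 + q^3
<D> = -A^-9 - A^-5 - A^-1 - A^3; writhe +1
components 3, writhe +1 (7 crossings)
linking number lk(C1,C2) = 0
lk(C1,C3): 0
lk(C2,C3) = +1
3-colorings: 9 of 3^7, det 0 — tricolorable
note: free reduction leaves σ2 σ1⁻¹ σ3⁻¹ σ1 σ2 of the original 7 letters


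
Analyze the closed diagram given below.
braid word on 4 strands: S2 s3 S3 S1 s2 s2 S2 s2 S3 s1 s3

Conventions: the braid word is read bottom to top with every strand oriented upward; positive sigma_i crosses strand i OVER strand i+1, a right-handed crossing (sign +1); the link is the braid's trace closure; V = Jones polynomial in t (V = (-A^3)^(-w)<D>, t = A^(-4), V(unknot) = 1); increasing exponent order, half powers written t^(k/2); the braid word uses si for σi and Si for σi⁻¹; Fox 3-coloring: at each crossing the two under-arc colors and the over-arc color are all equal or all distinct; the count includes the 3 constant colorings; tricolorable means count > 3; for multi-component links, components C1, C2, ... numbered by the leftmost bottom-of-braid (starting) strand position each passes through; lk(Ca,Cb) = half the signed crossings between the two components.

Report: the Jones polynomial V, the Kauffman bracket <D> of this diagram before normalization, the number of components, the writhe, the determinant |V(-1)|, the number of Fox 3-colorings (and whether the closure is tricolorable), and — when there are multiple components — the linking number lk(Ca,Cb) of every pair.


V(t) = 1 + t + t^2 + t^3
bracket: -A^-9 - A^-5 - A^-1 - A^3, w = +1
3 components, writhe +1, over 11 crossings
lk(C1,C2) = +1
linking number lk(C1,C3) = 0
lk(C2,C3): 0
det 0, colorings 9 of 3^11 — tricolorable
observation: |V(-1)| = 0: so tricolorable, since 3 divides 0


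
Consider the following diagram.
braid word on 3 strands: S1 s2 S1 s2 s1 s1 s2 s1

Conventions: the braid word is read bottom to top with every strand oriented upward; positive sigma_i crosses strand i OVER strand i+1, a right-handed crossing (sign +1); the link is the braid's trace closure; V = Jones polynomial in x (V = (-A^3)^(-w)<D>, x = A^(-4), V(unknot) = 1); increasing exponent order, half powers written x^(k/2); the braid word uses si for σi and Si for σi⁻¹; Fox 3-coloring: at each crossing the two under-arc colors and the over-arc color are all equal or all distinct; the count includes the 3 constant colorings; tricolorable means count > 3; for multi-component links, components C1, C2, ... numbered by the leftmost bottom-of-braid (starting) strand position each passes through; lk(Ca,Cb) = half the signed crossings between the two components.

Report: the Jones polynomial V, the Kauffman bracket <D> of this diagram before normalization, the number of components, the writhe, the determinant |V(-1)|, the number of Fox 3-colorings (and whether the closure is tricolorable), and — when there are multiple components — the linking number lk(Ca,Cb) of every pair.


V = x - x^2 + 2x^3 - x^4 + x^5 - x^6
<D> = -A^-12 + A^-8 - A^-4 + 2 - A^4 + A^8 (w = +4)
1 component over 8 crossings, w = +4
3 Fox colorings among 3^8, |V(-1)| = 7: not tricolorable
why: the span of V is 5, forcing >= 5 crossings in any diagram


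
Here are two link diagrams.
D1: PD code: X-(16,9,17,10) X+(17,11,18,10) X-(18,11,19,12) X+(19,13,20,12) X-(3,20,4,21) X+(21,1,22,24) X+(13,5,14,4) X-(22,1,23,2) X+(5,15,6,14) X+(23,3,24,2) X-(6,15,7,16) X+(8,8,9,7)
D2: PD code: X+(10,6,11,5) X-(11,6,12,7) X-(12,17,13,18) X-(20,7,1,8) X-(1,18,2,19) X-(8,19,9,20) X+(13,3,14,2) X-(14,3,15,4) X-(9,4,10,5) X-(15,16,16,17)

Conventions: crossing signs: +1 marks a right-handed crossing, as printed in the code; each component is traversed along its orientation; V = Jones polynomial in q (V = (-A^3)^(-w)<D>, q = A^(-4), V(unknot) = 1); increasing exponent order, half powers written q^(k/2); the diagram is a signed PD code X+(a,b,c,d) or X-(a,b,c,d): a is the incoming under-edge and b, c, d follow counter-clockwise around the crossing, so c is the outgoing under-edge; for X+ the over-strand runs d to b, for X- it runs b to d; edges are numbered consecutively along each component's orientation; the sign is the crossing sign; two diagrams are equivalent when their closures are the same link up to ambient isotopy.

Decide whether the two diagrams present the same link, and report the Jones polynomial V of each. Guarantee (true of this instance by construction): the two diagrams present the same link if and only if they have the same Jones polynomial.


same link: no
V(D1) = 1  [12 crossings, <D> = A^6, w = +2]
D2 (bracket A^-14 + A^-6 - A^-2; 10 crossings at w = -6): V = -q^-4 + q^-3 + q^-1
note: 2 classes among 2 diagrams; unequal V(q) rules out equality


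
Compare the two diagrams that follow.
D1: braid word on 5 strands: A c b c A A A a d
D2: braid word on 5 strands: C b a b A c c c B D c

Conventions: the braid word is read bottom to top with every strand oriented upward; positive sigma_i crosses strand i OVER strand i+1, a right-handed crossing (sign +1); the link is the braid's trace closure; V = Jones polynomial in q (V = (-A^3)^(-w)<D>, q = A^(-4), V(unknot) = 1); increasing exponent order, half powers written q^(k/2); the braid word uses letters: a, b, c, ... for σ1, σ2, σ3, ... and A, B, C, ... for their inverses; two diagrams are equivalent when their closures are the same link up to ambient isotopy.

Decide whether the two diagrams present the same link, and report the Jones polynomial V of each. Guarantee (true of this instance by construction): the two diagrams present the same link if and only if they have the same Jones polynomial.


equivalent: no
V(D1) = q^(-7/2) - q^(-5/2) + q^(-3/2) - 2q^(-1/2) - q^(3/2)  (w +1, c 9, <D> = A^-3 + 2A^5 - A^9 + A^13 - A^17)
V(D2) = -q^(1/2) - q^(3/2) - q^(5/2) + q^(9/2)  (w +3, c 11, <D> = -A^-9 + A^-1 + A^3 + A^7)
why: V(q) takes 2 values over 2 diagrams, fixing the grouping


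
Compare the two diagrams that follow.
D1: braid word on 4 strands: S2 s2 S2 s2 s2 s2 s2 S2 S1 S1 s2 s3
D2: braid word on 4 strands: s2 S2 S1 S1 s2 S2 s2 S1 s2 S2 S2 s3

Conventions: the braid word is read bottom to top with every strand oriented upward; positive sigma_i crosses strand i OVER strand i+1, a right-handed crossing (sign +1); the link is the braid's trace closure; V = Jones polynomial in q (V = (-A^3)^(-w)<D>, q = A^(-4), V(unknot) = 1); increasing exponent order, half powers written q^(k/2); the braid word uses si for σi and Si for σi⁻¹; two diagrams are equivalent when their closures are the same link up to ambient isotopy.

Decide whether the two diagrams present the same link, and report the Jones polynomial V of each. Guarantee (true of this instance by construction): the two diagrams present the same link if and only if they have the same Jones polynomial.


equivalent: no
D1 (bracket A^-8 - A^-4 + 1 - 2A^4 - A^12; 12 crossings at w = +2): V = -q^(-3/2) - 2q^(1/2) + q^(3/2) - q^(5/2) + q^(7/2)
V(D2) = -q^(-5/2) - q^(-1/2)  (w -2, c 12, <D> = -A^-4 - A^4)
key observation: comparing 2 Jones polynomials yields 2 groups


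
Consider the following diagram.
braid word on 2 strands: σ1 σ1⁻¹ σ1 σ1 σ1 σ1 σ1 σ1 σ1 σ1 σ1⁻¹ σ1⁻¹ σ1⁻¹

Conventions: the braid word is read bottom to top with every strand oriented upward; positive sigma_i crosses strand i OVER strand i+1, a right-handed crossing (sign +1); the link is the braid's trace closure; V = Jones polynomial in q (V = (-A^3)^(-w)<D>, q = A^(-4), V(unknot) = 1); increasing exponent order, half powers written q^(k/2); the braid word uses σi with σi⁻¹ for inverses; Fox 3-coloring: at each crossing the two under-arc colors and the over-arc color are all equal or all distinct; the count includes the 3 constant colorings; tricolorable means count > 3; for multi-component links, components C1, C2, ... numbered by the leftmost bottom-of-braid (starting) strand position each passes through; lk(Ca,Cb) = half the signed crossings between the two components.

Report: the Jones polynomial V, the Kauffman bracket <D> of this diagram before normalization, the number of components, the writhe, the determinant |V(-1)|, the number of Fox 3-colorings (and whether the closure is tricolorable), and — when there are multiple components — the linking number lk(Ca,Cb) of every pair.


Jones polynomial: V(q) = q^2 + q^4 - q^5 + q^6 - q^7
<D> = A^-13 - A^-9 + A^-5 - A^-1 - A^7; writhe +5
components 1, writhe +5 (13 crossings)
3-colorings: 3 of 3^13, det 5 — not tricolorable
note: free reduction leaves σ1 σ1 σ1 σ1 σ1 of the original 13 letters


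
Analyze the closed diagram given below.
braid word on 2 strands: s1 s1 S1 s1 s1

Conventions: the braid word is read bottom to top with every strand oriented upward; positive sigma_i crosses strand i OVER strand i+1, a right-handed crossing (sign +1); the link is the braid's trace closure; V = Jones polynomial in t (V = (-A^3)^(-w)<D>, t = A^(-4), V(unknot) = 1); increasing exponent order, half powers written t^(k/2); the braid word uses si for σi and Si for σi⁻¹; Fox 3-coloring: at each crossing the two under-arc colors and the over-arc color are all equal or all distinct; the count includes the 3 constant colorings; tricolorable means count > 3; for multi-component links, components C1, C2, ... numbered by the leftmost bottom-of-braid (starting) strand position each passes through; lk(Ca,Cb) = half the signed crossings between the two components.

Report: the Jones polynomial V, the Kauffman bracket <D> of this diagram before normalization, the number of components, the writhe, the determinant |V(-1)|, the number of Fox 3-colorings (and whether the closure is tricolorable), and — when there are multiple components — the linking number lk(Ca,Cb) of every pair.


Jones polynomial: V(t) = t + t^3 - t^4
<D> = A^-7 - A^-3 - A^5; writhe +3
components 1, writhe +3 (5 crossings)
3-colorings: 9 of 3^5, det 3 — tricolorable
note: w = +3 (over 5 crossings) is diagram-only; (-A^3)^(-3) removes it from V


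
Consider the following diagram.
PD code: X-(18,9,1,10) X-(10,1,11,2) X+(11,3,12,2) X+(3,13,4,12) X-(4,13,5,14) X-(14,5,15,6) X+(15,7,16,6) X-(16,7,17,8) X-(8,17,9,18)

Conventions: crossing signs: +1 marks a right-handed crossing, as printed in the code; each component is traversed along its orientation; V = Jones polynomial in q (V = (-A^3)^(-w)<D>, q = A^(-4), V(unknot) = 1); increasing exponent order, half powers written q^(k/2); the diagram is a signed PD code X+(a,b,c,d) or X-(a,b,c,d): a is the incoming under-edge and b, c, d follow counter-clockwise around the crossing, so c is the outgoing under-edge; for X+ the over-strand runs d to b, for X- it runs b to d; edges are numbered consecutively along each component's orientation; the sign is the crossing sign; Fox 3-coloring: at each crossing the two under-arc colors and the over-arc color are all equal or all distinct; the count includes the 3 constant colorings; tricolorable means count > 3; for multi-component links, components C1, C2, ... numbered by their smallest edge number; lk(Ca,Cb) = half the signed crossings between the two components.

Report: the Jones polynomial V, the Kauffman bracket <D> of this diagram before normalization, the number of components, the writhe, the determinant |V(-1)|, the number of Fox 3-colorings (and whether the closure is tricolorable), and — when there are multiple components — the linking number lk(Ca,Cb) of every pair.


V(q) = -q^-4 + q^-3 + q^-1
bracket: -A^-5 - A^3 + A^7, w = -3
1 component, writhe -3, over 9 crossings
det 3, colorings 9 of 3^9 — tricolorable
observation: w = -3 shifts under R1 moves; the (-A^3)^(3) factor cancels that in V


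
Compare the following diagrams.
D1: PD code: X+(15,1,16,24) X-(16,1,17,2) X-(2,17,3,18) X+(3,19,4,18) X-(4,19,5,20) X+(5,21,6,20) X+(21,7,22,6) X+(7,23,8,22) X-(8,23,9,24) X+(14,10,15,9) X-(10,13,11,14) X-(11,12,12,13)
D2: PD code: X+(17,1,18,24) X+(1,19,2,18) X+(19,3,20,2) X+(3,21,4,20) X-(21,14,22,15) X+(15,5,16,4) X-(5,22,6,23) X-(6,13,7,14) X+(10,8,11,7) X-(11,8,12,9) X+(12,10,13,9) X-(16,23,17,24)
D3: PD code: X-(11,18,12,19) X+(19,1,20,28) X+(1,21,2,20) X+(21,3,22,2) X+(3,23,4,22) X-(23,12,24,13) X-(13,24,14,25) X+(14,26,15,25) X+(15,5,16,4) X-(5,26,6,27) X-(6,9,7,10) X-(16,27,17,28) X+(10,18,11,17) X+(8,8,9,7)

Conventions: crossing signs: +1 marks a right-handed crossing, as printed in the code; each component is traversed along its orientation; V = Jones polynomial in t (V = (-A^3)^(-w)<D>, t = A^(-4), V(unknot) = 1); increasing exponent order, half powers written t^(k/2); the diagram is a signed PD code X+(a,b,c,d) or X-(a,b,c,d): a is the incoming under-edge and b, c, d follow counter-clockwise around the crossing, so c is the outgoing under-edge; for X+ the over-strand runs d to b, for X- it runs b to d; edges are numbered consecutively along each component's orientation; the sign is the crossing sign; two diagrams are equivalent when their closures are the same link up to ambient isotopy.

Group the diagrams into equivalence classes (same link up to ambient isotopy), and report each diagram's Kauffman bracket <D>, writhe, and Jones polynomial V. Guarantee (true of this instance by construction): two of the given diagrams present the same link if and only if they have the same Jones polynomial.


equivalence classes: {D1} | {D2, D3}
D1 (bracket 1; 12 crossings at w = 0): V = 1
V(D2) = t^-1 - 1 + 2t - 2t^2 + 2t^3 - 2t^4 + t^5  [12 crossings, <D> = A^-14 - 2A^-10 + 2A^-6 - 2A^-2 + 2A^2 - A^6 + A^10, w = +2]
V(D3) = t^-1 - 1 + 2t - 2t^2 + 2t^3 - 2t^4 + t^5  (w +2, c 14, <D> = A^-14 - 2A^-10 + 2A^-6 - 2A^-2 + 2A^2 - A^6 + A^10)
observation: V(t) takes 2 values over 3 diagrams, fixing the grouping


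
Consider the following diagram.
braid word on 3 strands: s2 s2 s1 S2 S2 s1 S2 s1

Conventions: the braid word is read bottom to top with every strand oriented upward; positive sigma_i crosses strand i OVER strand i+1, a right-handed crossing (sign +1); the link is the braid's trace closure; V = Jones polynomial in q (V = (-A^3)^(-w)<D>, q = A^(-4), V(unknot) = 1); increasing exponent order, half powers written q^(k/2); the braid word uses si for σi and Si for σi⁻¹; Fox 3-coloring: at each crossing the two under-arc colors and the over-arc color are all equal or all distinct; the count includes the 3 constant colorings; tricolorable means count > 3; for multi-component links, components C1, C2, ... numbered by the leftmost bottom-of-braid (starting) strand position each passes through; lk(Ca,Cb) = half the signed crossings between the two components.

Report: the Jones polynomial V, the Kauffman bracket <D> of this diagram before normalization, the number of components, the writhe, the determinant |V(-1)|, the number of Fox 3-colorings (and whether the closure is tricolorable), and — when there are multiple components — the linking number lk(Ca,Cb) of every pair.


Jones polynomial: V(q) = -q^-1 + 2 - q + 2q^2 - q^3 + q^4 - q^5
<D> = -A^-14 + A^-10 - A^-6 + 2A^-2 - A^2 + 2A^6 - A^10; writhe +2
components 1, writhe +2 (8 crossings)
3-colorings: 9 of 3^8, det 9 — tricolorable
note: w = +2 (over 8 crossings) is diagram-only; (-A^3)^(-2) removes it from V


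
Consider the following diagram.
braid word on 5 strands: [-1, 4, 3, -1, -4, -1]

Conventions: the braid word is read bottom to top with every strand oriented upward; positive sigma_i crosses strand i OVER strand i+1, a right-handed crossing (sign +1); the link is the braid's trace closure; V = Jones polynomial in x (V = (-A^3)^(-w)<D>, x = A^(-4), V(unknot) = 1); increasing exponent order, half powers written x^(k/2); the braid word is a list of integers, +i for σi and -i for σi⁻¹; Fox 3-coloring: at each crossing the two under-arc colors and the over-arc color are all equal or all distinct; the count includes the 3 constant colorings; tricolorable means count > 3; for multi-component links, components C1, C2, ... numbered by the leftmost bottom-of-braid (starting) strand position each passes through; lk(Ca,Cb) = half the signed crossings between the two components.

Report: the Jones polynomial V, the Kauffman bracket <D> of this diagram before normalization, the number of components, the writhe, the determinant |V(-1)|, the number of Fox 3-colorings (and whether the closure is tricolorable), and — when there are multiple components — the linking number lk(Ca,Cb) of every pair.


V = -x^-5 - x^-4 + x^-3 + 2x^-2 + 2x^-1 + 1
<D> = A^-6 + 2A^-2 + 2A^2 + A^6 - A^10 - A^14 (w = -2)
3 components over 6 crossings, w = -2
lk(C1,C2): 0
lk(C1,C3) = 0
linking number lk(C2,C3) = 0
81 Fox colorings among 3^7, |V(-1)| = 0: tricolorable
why: det 0 = |V(-1)|; divisible by 3, so tricolorable


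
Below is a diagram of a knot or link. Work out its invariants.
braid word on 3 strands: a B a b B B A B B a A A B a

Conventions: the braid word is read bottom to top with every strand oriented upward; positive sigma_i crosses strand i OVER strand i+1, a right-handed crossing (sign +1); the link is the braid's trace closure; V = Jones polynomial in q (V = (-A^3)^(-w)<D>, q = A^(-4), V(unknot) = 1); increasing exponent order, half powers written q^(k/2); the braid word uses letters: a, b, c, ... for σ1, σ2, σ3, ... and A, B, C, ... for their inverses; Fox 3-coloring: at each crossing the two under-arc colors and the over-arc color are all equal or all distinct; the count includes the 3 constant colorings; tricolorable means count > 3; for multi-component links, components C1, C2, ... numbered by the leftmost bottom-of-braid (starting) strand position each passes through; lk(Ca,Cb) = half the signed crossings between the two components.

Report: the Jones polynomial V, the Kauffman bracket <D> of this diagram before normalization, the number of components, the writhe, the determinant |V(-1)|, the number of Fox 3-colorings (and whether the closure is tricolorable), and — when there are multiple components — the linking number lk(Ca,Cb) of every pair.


V = -q^-6 + q^-5 - q^-4 + 2q^-3 - q^-2 + q^-1
<D> = A^-8 - A^-4 + 2 - A^4 + A^8 - A^12 (w = -4)
1 component over 14 crossings, w = -4
3 Fox colorings among 3^14, |V(-1)| = 7: not tricolorable
why: inverse pairs cancel, leaving σ1 σ2⁻¹ σ1 σ2⁻¹ σ1⁻¹ σ2⁻¹ σ2⁻¹ σ1⁻¹ σ2⁻¹ σ1


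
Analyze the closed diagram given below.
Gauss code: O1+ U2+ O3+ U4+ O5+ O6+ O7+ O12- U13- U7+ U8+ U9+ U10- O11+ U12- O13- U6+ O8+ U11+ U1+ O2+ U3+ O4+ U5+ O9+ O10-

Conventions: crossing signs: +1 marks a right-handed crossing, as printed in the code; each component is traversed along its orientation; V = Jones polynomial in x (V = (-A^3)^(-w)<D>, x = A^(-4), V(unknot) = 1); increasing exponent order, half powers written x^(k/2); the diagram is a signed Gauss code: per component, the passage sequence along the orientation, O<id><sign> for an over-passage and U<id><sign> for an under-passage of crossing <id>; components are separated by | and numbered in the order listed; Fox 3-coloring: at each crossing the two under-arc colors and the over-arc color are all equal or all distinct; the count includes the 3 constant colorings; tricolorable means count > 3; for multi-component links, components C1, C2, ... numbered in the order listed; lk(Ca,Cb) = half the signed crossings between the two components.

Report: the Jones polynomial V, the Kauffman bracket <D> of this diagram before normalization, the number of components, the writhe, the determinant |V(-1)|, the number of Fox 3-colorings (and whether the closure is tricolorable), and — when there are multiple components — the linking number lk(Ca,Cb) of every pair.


V = x^2 + x^4 - x^5 + x^6 - x^7
<D> = A^-7 - A^-3 + A - A^5 - A^13 (w = +7)
1 component over 13 crossings, w = +7
3 Fox colorings among 3^13, |V(-1)| = 5: not tricolorable
why: w = +7 (over 13 crossings) is diagram-only; (-A^3)^(-7) removes it from V


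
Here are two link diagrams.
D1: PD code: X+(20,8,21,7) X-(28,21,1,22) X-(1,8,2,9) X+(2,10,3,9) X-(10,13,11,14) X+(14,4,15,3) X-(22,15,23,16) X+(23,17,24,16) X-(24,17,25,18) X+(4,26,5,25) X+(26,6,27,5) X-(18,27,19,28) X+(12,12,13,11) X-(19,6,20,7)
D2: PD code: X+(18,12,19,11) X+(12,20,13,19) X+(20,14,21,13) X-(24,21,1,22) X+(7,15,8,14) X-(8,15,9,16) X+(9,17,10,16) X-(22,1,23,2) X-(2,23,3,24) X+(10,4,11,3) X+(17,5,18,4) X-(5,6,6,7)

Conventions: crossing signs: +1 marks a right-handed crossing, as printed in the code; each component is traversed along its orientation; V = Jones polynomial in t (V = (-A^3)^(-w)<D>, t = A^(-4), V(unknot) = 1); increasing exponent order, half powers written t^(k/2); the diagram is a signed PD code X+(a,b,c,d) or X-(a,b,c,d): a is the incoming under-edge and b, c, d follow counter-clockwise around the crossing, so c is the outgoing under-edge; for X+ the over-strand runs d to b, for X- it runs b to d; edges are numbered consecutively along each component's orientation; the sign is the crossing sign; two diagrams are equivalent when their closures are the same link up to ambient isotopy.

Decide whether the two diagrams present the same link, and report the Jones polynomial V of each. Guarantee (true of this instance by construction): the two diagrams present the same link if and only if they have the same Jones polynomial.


equivalent: no
D1 (bracket -A^-12 + 2A^-8 - 2A^-4 + 3 - 2A^4 + 2A^8 - A^12; 14 crossings at w = 0): V = -t^-3 + 2t^-2 - 2t^-1 + 3 - 2t + 2t^2 - t^3
D2 (bracket -A^-18 + A^-14 - 2A^-10 + 3A^-6 - 2A^-2 + 3A^2 - A^6 + A^10 - A^14; 12 crossings at w = +2): V = -t^-2 + t^-1 - 1 + 3t - 2t^2 + 3t^3 - 2t^4 + t^5 - t^6
key observation: 2 values of V(t) split the 2 diagrams


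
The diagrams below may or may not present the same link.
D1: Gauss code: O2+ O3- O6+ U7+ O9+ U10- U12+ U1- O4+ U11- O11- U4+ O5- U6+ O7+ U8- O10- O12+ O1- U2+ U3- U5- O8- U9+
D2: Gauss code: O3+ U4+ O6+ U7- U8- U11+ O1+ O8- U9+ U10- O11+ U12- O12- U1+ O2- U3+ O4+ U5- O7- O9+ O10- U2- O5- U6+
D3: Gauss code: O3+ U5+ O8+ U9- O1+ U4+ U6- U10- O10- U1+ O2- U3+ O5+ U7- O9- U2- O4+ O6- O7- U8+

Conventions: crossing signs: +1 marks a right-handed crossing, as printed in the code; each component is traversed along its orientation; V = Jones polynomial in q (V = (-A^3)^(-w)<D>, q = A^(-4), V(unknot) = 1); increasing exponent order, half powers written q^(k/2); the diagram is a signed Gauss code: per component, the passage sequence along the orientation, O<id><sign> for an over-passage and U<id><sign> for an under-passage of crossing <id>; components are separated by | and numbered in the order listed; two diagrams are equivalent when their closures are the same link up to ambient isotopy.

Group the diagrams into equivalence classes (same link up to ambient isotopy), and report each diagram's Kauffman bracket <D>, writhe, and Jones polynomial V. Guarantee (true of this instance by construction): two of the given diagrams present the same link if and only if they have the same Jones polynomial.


grouping into links: {D1, D2, D3}
V(D1) = -q^-3 + 2q^-2 - 2q^-1 + 3 - 2q + 2q^2 - q^3  (w 0, c 12, <D> = -A^-12 + 2A^-8 - 2A^-4 + 3 - 2A^4 + 2A^8 - A^12)
V(D2) = -q^-3 + 2q^-2 - 2q^-1 + 3 - 2q + 2q^2 - q^3  [12 crossings, <D> = -A^-12 + 2A^-8 - 2A^-4 + 3 - 2A^4 + 2A^8 - A^12, w = 0]
D3 (bracket -A^-12 + 2A^-8 - 2A^-4 + 3 - 2A^4 + 2A^8 - A^12; 10 crossings at w = 0): V = -q^-3 + 2q^-2 - 2q^-1 + 3 - 2q + 2q^2 - q^3
why: all 3 diagrams share one V(q), hence one class
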